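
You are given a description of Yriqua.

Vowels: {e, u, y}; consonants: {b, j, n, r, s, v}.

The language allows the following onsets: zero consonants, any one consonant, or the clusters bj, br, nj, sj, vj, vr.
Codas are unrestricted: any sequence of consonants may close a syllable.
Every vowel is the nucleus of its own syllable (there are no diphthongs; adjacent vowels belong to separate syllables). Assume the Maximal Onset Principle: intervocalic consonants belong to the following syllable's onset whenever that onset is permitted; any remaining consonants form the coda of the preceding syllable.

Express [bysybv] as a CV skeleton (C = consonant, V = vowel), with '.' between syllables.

CV.CVCC

Nuclei (vowels): y, y → 2 syllables.
/y…y/ gap (V1→V2): /s/ → onset of the next syllable (single consonants are always licit onsets).
Result: by.sybv.
Mapping each syllable to C/V: /by/ → CV, /sybv/ → CVCC.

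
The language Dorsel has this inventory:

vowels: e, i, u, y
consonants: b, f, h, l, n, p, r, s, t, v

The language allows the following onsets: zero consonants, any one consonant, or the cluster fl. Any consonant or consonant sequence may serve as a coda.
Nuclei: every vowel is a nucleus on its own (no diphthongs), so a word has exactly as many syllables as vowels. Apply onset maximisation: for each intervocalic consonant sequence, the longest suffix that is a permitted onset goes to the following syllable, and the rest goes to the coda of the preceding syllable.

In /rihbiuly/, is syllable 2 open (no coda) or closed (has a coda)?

open

Vowels present: i, i, u, y; each is a nucleus, giving 4 syllables.
σ1/σ2 boundary: cluster /hb/ — the longest permitted-onset suffix is /b/; onset = /b/, preceding coda = /h/.
σ2/σ3 boundary: hiatus — the boundary sits between the two vowels.
σ3/σ4 boundary: /l/ is a single consonant, so it becomes the next onset.
So the parse is rih.bi.u.ly.
Syllable 2 is /bi/; it ends in its nucleus with no coda, so it is open.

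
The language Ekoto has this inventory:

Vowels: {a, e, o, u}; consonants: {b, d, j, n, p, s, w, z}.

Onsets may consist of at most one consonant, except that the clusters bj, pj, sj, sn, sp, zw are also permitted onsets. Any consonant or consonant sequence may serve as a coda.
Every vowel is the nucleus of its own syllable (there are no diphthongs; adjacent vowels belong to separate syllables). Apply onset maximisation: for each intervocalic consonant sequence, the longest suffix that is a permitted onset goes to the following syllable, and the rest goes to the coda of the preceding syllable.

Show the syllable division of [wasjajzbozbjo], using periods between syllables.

wa.sjajz.boz.bjo

Vowels present: a, a, o, o; each is a nucleus, giving 4 syllables.
Between /a/ (V1) and /a/ (V2): /sj/ — entire cluster is a permitted onset → onset /sj/, coda ∅.
Between /a/ (V2) and /o/ (V3): cluster /jzb/ — the longest permitted-onset suffix is /b/; onset = /b/, preceding coda = /jz/.
Between /o/ (V3) and /o/ (V4): /zbj/; trying suffixes from longest down, /bj/ is the first permitted one, so coda /z/ | onset /bj/.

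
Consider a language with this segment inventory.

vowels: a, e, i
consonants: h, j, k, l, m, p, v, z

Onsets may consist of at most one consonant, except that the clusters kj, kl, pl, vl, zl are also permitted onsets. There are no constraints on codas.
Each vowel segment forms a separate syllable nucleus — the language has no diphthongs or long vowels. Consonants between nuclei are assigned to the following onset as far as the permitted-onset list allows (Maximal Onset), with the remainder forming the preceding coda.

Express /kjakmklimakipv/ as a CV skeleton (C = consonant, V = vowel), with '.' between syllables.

Nuclei (vowels): a, i, a, i → 4 syllables.
σ1/σ2 boundary: /kmkl/ — longest licit onset from the right is /kl/, leaving /km/ as coda.
σ2/σ3 boundary: /m/ → onset of the next syllable (single consonants are always licit onsets).
σ3/σ4 boundary: /k/ is a single consonant, so it becomes the next onset.
So the parse is kjakm.kli.ma.kipv.
Mapping each syllable to C/V: /kjakm/ → CCVCC, /kli/ → CCV, /ma/ → CV, /kipv/ → CVCC.

CCVCC.CCV.CV.CVCC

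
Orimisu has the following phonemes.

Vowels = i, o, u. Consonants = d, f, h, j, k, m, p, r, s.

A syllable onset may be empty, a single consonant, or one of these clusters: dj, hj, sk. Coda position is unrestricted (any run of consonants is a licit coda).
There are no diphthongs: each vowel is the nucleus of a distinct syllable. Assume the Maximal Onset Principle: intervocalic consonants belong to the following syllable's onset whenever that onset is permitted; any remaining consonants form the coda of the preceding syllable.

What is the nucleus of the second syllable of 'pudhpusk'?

u

Vowels present: u, u; each is a nucleus, giving 2 syllables.
The second nucleus (vowel 2 from the left) is /u/.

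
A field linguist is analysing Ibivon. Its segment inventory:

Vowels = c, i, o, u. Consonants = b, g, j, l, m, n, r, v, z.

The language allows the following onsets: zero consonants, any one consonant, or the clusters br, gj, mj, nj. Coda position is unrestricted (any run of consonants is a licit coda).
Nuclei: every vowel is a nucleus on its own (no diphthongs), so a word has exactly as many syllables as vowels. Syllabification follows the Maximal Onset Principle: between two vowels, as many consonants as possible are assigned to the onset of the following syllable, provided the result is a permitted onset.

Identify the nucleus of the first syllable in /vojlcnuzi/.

Vowels present: o, c, u, i; each is a nucleus, giving 4 syllables.
The first nucleus (vowel 1 from the left) is /o/.

o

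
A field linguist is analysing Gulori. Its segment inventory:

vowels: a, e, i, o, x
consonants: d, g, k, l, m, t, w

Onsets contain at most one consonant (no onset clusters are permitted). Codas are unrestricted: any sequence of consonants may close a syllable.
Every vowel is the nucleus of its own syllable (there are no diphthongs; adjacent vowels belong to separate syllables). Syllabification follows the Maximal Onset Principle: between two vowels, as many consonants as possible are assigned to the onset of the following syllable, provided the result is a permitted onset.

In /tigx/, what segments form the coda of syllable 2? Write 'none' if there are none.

none

Vowels present: i, x; each is a nucleus, giving 2 syllables.
Between /i/ (V1) and /x/ (V2): /g/ → onset of the next syllable (single consonants are always licit onsets).
Result: ti.gx.
Syllable 2 is /gx/: onset /g/, nucleus /x/, coda ∅.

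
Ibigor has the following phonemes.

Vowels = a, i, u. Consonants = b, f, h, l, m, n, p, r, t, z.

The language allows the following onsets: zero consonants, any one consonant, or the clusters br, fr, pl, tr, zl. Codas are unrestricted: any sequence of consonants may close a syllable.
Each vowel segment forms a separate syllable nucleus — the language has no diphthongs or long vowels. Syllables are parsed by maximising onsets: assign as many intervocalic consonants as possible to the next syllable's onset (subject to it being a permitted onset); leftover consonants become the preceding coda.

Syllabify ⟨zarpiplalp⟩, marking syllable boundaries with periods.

The vowels are a, i, a — 3 nuclei, so 3 syllables.
V1 /a/ – V2 /i/: cluster /rp/ — the longest permitted-onset suffix is /p/; onset = /p/, preceding coda = /r/.
V2 /i/ – V3 /a/: /pl/ — entire cluster is a permitted onset → onset /pl/, coda ∅.

zar.pi.plalp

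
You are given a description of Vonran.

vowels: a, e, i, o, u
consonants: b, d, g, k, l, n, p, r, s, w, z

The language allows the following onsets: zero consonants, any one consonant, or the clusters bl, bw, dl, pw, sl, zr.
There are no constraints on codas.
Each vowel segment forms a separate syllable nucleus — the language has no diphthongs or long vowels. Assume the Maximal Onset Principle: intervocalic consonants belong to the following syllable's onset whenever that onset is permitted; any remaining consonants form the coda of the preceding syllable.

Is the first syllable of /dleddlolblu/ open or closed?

Vowels present: e, o, u; each is a nucleus, giving 3 syllables.
/e…o/ gap (V1→V2): /ddl/ splits as /d/ + /dl/ (/dl/ is the longest suffix that is a licit onset).
/o…u/ gap (V2→V3): cluster /lbl/ — the longest permitted-onset suffix is /bl/; onset = /bl/, preceding coda = /l/.
Putting it together: dled.dlol.blu.
Syllable 1 is /dled/ with coda /d/, so it is closed.

closed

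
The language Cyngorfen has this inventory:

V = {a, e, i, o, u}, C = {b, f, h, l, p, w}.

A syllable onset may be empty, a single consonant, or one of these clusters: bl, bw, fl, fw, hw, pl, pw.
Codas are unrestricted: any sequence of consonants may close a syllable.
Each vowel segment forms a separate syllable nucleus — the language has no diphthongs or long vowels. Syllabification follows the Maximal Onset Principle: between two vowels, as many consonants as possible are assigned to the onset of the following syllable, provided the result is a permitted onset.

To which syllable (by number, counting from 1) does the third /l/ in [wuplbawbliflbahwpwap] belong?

The vowels are u, a, i, a, a — 5 nuclei, so 5 syllables.
σ1/σ2 boundary: /plb/; trying suffixes from longest down, /b/ is the first permitted one, so coda /pl/ | onset /b/.
σ2/σ3 boundary: /wbl/; trying suffixes from longest down, /bl/ is the first permitted one, so coda /w/ | onset /bl/.
σ3/σ4 boundary: /flb/ — longest licit onset from the right is /b/, leaving /fl/ as coda.
σ4/σ5 boundary: /hwpw/; trying suffixes from longest down, /pw/ is the first permitted one, so coda /hw/ | onset /pw/.
Putting it together: wupl.baw.blifl.bahw.pwap.
The third /l/ is in the coda of syllable 3 (/blifl/).

3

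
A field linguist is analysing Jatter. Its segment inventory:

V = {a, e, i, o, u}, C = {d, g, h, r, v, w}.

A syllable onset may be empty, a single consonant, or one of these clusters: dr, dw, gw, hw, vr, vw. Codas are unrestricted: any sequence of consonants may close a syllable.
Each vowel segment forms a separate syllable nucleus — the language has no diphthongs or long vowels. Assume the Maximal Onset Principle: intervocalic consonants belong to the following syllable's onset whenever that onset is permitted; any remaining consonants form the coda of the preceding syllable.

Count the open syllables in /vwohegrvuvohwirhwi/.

4

Nuclei (vowels): o, e, u, o, i, i → 6 syllables.
V1 /o/ – V2 /e/: /h/ is a single consonant, so it becomes the next onset.
V2 /e/ – V3 /u/: /grv/ — longest licit onset from the right is /v/, leaving /gr/ as coda.
V3 /u/ – V4 /o/: just /v/ — single C goes to the following onset.
V4 /o/ – V5 /i/: cluster /hw/ — /hw/ is itself a permitted onset, so the whole cluster goes right; preceding coda = ∅.
V5 /i/ – V6 /i/: /rhw/ splits as /r/ + /hw/ (/hw/ is the longest suffix that is a licit onset).
Putting it together: vwo.hegr.vu.vo.hwir.hwi.
Classifying each syllable: /vwo/ (open), /hegr/ (closed), /vu/ (open), /vo/ (open), /hwir/ (closed), /hwi/ (open).
Open syllables: 4.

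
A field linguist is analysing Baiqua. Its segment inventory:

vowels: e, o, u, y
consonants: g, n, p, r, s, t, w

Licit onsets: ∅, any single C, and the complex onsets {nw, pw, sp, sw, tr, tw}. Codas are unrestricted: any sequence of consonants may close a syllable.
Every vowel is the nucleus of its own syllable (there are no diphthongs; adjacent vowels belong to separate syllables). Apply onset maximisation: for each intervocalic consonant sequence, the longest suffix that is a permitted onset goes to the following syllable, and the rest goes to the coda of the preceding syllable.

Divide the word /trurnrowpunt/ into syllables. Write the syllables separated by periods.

Vowels present: u, o, u; each is a nucleus, giving 3 syllables.
/u…o/ gap (V1→V2): /rnr/; trying suffixes from longest down, /r/ is the first permitted one, so coda /rn/ | onset /r/.
/o…u/ gap (V2→V3): /wp/ splits as /w/ + /p/ (/p/ is the longest suffix that is a licit onset).

trurn.row.punt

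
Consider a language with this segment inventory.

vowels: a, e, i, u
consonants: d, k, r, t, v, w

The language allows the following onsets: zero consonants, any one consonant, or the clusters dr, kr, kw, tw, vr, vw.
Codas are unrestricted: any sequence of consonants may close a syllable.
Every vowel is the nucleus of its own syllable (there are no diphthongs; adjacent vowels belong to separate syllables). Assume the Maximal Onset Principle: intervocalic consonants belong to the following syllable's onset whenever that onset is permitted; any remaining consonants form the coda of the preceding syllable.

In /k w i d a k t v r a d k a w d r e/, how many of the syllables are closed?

3

The vowels are i, a, a, a, e — 5 nuclei, so 5 syllables.
V1 /i/ – V2 /a/: /d/ → onset of the next syllable (single consonants are always licit onsets).
V2 /a/ – V3 /a/: cluster /ktvr/ — the longest permitted-onset suffix is /vr/; onset = /vr/, preceding coda = /kt/.
V3 /a/ – V4 /a/: cluster /dk/ — the longest permitted-onset suffix is /k/; onset = /k/, preceding coda = /d/.
V4 /a/ – V5 /e/: /wdr/ splits as /w/ + /dr/ (/dr/ is the longest suffix that is a licit onset).
Result: kwi.dakt.vrad.kaw.dre.
Classifying each syllable: /kwi/ (open), /dakt/ (closed), /vrad/ (closed), /kaw/ (closed), /dre/ (open).
Closed syllables: 3.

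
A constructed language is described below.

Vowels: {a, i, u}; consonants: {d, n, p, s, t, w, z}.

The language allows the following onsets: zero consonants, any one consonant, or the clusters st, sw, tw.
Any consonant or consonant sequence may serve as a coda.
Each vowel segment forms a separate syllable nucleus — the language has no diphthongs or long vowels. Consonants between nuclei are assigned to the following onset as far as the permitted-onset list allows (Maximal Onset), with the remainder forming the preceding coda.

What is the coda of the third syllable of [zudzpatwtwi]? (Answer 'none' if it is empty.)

none

Vowels present: u, a, i; each is a nucleus, giving 3 syllables.
σ1/σ2 boundary: /dzp/ splits as /dz/ + /p/ (/p/ is the longest suffix that is a licit onset).
σ2/σ3 boundary: /twtw/ splits as /tw/ + /tw/ (/tw/ is the longest suffix that is a licit onset).
Result: zudz.patw.twi.
Syllable 3 is /twi/: onset /tw/, nucleus /i/, coda ∅.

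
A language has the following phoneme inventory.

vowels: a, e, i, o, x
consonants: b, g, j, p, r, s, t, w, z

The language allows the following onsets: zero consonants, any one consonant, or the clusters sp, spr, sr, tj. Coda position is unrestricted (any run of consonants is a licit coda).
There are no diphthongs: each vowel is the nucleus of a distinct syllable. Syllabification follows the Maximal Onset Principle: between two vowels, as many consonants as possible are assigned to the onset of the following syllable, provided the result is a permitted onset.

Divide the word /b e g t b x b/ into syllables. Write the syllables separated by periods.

Nuclei (vowels): e, x → 2 syllables.
V1 /e/ – V2 /x/: /gtb/ — longest licit onset from the right is /b/, leaving /gt/ as coda.

begt.bxb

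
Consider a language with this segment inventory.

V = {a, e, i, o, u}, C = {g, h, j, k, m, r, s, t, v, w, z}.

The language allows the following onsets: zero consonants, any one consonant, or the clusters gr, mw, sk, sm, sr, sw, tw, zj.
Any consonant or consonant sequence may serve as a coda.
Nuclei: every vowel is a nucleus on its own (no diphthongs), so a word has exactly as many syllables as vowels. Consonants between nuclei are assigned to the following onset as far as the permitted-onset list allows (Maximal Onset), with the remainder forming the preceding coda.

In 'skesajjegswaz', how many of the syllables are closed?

3

Vowels present: e, a, e, a; each is a nucleus, giving 4 syllables.
σ1/σ2 boundary: just /s/ — single C goes to the following onset.
σ2/σ3 boundary: /jj/ — longest licit onset from the right is /j/, leaving /j/ as coda.
σ3/σ4 boundary: cluster /gsw/ — the longest permitted-onset suffix is /sw/; onset = /sw/, preceding coda = /g/.
Putting it together: ske.saj.jeg.swaz.
Classifying each syllable: /ske/ (open), /saj/ (closed), /jeg/ (closed), /swaz/ (closed).
Closed syllables: 3.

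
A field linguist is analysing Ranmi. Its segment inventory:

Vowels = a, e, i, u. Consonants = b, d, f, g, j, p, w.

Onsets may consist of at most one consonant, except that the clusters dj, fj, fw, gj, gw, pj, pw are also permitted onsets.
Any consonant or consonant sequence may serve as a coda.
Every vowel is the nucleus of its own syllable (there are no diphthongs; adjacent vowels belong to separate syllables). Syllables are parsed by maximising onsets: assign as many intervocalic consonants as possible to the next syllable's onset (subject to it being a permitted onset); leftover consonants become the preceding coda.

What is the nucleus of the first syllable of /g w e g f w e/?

The vowels are e, e — 2 nuclei, so 2 syllables.
The first nucleus (vowel 1 from the left) is /e/.

e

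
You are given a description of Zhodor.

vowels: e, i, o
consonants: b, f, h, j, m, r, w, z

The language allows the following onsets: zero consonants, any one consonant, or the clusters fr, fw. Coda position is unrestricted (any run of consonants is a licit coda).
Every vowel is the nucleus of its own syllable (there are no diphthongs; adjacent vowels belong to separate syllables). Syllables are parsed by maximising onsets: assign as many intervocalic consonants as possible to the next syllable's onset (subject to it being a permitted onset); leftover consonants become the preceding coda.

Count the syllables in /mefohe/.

3

The vowels are e, o, e — 3 nuclei, so 3 syllables.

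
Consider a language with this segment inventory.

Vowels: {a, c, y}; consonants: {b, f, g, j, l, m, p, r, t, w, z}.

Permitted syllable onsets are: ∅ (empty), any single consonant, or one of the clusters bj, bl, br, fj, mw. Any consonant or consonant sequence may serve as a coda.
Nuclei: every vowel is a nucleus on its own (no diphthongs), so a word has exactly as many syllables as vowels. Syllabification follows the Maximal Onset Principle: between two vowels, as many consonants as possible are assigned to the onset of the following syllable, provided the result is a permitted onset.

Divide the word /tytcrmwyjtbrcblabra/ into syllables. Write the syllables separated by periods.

ty.tcr.mwyjt.brc.bla.bra

The vowels are y, c, y, c, a, a — 6 nuclei, so 6 syllables.
Between /y/ (V1) and /c/ (V2): /t/ is a single consonant, so it becomes the next onset.
Between /c/ (V2) and /y/ (V3): cluster /rmw/ — the longest permitted-onset suffix is /mw/; onset = /mw/, preceding coda = /r/.
Between /y/ (V3) and /c/ (V4): /jtbr/ splits as /jt/ + /br/ (/br/ is the longest suffix that is a licit onset).
Between /c/ (V4) and /a/ (V5): /bl/ is a licit onset in full, so it all attaches to the next syllable.
Between /a/ (V5) and /a/ (V6): /br/ — entire cluster is a permitted onset → onset /br/, coda ∅.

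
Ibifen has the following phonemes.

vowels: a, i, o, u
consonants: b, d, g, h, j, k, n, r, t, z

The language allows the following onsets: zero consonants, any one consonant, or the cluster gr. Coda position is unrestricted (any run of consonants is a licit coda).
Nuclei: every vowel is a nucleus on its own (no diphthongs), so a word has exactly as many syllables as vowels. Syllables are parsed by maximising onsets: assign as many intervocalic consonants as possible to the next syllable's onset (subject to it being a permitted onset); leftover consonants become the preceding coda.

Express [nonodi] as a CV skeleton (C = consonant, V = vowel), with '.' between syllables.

Nuclei (vowels): o, o, i → 3 syllables.
σ1/σ2 boundary: /n/ is a single consonant, so it becomes the next onset.
σ2/σ3 boundary: /d/ is a single consonant, so it becomes the next onset.
Putting it together: no.no.di.
Mapping each syllable to C/V: /no/ → CV, /no/ → CV, /di/ → CV.

CV.CV.CV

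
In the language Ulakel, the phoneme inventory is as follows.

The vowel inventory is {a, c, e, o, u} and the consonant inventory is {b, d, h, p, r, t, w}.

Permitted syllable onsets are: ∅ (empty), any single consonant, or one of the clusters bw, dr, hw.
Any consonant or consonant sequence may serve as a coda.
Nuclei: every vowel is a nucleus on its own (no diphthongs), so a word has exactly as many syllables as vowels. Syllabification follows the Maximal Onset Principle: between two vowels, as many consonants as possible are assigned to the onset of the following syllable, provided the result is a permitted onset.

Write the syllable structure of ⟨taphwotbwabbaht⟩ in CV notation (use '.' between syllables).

Vowels present: a, o, a, a; each is a nucleus, giving 4 syllables.
/a…o/ gap (V1→V2): cluster /phw/ — the longest permitted-onset suffix is /hw/; onset = /hw/, preceding coda = /p/.
/o…a/ gap (V2→V3): /tbw/ splits as /t/ + /bw/ (/bw/ is the longest suffix that is a licit onset).
/a…a/ gap (V3→V4): cluster /bb/ — the longest permitted-onset suffix is /b/; onset = /b/, preceding coda = /b/.
So the parse is tap.hwot.bwab.baht.
Mapping each syllable to C/V: /tap/ → CVC, /hwot/ → CCVC, /bwab/ → CCVC, /baht/ → CVCC.

CVC.CCVC.CCVC.CVCC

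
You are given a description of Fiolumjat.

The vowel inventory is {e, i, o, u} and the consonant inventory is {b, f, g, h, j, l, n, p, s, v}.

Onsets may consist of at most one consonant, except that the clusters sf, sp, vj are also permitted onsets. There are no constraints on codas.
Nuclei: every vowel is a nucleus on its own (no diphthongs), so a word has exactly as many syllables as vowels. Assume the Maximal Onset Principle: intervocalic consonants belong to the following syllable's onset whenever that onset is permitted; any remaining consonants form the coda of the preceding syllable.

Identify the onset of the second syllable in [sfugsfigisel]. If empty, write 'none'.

The vowels are u, i, i, e — 4 nuclei, so 4 syllables.
V1 /u/ – V2 /i/: /gsf/ splits as /g/ + /sf/ (/sf/ is the longest suffix that is a licit onset).
V2 /i/ – V3 /i/: /g/ is a single consonant, so it becomes the next onset.
V3 /i/ – V4 /e/: just /s/ — single C goes to the following onset.
Syllabification: sfug.sfi.gi.sel.
Syllable 2 is /sfi/: onset /sf/, nucleus /i/, coda ∅.

sf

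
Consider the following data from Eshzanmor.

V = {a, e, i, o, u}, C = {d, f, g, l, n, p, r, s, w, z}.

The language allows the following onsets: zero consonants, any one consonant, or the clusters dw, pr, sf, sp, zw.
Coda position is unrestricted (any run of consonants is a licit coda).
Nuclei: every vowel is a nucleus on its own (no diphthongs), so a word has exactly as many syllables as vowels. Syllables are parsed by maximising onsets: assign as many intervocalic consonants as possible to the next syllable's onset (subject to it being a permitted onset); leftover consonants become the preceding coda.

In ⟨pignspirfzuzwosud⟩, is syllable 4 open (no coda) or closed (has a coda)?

Vowels present: i, i, u, o, u; each is a nucleus, giving 5 syllables.
V1 /i/ – V2 /i/: /gnsp/ — longest licit onset from the right is /sp/, leaving /gn/ as coda.
V2 /i/ – V3 /u/: /rfz/; trying suffixes from longest down, /z/ is the first permitted one, so coda /rf/ | onset /z/.
V3 /u/ – V4 /o/: /zw/ — entire cluster is a permitted onset → onset /zw/, coda ∅.
V4 /o/ – V5 /u/: just /s/ — single C goes to the following onset.
Syllabification: pign.spirf.zu.zwo.sud.
Syllable 4 is /zwo/; it ends in its nucleus with no coda, so it is open.

open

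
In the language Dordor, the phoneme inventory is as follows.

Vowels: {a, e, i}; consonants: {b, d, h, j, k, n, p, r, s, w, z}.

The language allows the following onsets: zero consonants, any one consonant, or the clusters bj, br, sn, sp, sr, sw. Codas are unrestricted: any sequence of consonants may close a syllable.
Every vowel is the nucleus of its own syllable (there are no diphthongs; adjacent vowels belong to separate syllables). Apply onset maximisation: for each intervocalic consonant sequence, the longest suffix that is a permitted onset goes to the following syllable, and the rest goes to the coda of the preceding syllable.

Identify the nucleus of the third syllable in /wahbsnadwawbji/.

The vowels are a, a, a, i — 4 nuclei, so 4 syllables.
The third nucleus (vowel 3 from the left) is /a/.

a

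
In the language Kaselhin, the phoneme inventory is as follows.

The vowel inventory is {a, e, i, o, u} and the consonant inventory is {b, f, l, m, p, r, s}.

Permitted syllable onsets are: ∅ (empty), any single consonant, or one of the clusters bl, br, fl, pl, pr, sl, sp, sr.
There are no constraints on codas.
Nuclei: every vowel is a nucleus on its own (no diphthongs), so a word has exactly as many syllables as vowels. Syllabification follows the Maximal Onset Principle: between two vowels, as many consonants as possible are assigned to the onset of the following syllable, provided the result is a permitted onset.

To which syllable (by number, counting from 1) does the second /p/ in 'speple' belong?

2

Nuclei (vowels): e, e → 2 syllables.
/e…e/ gap (V1→V2): /pl/ — entire cluster is a permitted onset → onset /pl/, coda ∅.
Putting it together: spe.ple.
The second /p/ is in the onset of syllable 2 (/ple/).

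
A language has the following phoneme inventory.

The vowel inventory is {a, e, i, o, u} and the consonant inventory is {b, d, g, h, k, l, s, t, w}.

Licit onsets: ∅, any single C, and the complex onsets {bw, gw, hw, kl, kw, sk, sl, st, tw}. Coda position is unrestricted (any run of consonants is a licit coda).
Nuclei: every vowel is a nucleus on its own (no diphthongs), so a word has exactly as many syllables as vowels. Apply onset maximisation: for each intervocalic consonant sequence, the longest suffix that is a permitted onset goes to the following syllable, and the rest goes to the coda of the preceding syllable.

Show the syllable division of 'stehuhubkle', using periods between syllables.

Nuclei (vowels): e, u, u, e → 4 syllables.
V1 /e/ – V2 /u/: /h/ → onset of the next syllable (single consonants are always licit onsets).
V2 /u/ – V3 /u/: just /h/ — single C goes to the following onset.
V3 /u/ – V4 /e/: /bkl/; trying suffixes from longest down, /kl/ is the first permitted one, so coda /b/ | onset /kl/.

ste.hu.hub.kle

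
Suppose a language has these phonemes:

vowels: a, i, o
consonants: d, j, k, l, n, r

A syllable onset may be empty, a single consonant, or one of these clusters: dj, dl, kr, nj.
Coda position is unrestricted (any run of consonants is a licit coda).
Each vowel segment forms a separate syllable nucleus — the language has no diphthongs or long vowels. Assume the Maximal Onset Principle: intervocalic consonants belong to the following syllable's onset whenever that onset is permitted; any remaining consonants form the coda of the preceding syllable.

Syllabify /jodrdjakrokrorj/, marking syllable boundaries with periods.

Vowels present: o, a, o, o; each is a nucleus, giving 4 syllables.
/o…a/ gap (V1→V2): /drdj/; trying suffixes from longest down, /dj/ is the first permitted one, so coda /dr/ | onset /dj/.
/a…o/ gap (V2→V3): cluster /kr/ — /kr/ is itself a permitted onset, so the whole cluster goes right; preceding coda = ∅.
/o…o/ gap (V3→V4): /kr/ is a licit onset in full, so it all attaches to the next syllable.

jodr.dja.kro.krorj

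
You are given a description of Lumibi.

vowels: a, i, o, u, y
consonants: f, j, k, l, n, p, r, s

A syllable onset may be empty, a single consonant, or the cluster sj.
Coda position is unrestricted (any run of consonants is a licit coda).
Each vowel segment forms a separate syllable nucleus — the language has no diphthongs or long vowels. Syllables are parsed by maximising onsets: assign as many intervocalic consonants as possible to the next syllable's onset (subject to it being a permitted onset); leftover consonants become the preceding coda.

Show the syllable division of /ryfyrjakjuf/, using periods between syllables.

The vowels are y, y, a, u — 4 nuclei, so 4 syllables.
V1 /y/ – V2 /y/: /f/ → onset of the next syllable (single consonants are always licit onsets).
V2 /y/ – V3 /a/: /rj/ splits as /r/ + /j/ (/j/ is the longest suffix that is a licit onset).
V3 /a/ – V4 /u/: /kj/ — longest licit onset from the right is /j/, leaving /k/ as coda.

ry.fyr.jak.juf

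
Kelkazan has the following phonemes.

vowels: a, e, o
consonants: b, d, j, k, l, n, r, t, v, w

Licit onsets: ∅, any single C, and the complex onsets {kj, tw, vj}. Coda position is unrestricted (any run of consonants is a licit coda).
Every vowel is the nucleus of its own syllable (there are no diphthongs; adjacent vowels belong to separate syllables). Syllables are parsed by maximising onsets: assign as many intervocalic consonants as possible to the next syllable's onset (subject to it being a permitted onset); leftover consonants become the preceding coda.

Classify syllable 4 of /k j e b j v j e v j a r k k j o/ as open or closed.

The vowels are e, e, a, o — 4 nuclei, so 4 syllables.
V1 /e/ – V2 /e/: /bjvj/ splits as /bj/ + /vj/ (/vj/ is the longest suffix that is a licit onset).
V2 /e/ – V3 /a/: /vj/ is a licit onset in full, so it all attaches to the next syllable.
V3 /a/ – V4 /o/: /rkkj/; trying suffixes from longest down, /kj/ is the first permitted one, so coda /rk/ | onset /kj/.
So the parse is kjebj.vje.vjark.kjo.
Syllable 4 is /kjo/; it ends in its nucleus with no coda, so it is open.

open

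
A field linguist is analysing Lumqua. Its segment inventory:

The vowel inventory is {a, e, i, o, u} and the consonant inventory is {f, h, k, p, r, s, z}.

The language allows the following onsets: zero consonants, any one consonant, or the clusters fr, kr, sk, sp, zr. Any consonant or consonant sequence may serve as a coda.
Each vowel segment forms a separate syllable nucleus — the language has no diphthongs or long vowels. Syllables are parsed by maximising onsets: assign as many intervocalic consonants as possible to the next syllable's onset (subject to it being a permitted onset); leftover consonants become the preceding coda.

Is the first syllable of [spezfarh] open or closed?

closed

The vowels are e, a — 2 nuclei, so 2 syllables.
σ1/σ2 boundary: /zf/ splits as /z/ + /f/ (/f/ is the longest suffix that is a licit onset).
Result: spez.farh.
Syllable 1 is /spez/ with coda /z/, so it is closed.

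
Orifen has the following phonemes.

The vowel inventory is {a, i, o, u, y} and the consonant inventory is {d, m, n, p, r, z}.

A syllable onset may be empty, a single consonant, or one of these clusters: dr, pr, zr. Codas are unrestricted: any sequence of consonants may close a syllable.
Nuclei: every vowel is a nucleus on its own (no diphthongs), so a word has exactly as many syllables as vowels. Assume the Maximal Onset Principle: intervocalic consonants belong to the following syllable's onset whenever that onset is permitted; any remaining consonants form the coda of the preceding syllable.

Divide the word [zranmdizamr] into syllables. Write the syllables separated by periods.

zranm.di.zamr

Vowels present: a, i, a; each is a nucleus, giving 3 syllables.
/a…i/ gap (V1→V2): /nmd/ — longest licit onset from the right is /d/, leaving /nm/ as coda.
/i…a/ gap (V2→V3): /z/ is a single consonant, so it becomes the next onset.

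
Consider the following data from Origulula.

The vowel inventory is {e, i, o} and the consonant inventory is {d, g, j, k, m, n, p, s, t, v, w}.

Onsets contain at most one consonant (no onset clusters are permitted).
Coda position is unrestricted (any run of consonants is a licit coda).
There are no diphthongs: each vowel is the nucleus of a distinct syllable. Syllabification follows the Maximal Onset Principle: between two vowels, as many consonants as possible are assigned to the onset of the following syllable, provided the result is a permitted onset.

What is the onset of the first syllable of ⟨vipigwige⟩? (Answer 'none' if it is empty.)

Nuclei (vowels): i, i, i, e → 4 syllables.
/i…i/ gap (V1→V2): just /p/ — single C goes to the following onset.
/i…i/ gap (V2→V3): /gw/ splits as /g/ + /w/ (/w/ is the longest suffix that is a licit onset).
/i…e/ gap (V3→V4): /g/ → onset of the next syllable (single consonants are always licit onsets).
Result: vi.pig.wi.ge.
Syllable 1 is /vi/: onset /v/, nucleus /i/, coda ∅.

v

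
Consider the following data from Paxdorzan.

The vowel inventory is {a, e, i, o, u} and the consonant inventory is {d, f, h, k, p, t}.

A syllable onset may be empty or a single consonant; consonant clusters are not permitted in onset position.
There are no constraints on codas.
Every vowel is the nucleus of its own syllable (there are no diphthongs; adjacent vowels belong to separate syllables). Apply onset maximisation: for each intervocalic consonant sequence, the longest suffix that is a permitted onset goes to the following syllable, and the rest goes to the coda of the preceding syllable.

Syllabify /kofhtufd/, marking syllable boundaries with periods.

kofh.tufd

The vowels are o, u — 2 nuclei, so 2 syllables.
V1 /o/ – V2 /u/: /fht/; trying suffixes from longest down, /t/ is the first permitted one, so coda /fh/ | onset /t/.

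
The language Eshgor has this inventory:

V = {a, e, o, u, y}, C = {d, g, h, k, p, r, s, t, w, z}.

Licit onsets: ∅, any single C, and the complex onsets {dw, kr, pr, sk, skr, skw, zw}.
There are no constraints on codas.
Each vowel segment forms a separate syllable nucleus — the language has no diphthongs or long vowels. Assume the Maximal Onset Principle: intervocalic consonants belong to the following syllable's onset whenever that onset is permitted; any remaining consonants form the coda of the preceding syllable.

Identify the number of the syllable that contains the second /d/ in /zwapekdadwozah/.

4

Vowels present: a, e, a, o, a; each is a nucleus, giving 5 syllables.
Between /a/ (V1) and /e/ (V2): just /p/ — single C goes to the following onset.
Between /e/ (V2) and /a/ (V3): /kd/; trying suffixes from longest down, /d/ is the first permitted one, so coda /k/ | onset /d/.
Between /a/ (V3) and /o/ (V4): cluster /dw/ — /dw/ is itself a permitted onset, so the whole cluster goes right; preceding coda = ∅.
Between /o/ (V4) and /a/ (V5): just /z/ — single C goes to the following onset.
Syllabification: zwa.pek.da.dwo.zah.
The second /d/ is in the onset of syllable 4 (/dwo/).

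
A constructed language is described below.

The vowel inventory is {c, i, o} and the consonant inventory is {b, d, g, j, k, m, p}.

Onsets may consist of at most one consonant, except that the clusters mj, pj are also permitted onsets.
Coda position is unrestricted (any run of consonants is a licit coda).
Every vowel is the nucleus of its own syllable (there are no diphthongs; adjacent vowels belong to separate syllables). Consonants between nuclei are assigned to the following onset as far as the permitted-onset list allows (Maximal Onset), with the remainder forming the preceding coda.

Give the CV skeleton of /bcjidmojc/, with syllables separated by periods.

Vowels present: c, i, o, c; each is a nucleus, giving 4 syllables.
Between /c/ (V1) and /i/ (V2): /j/ → onset of the next syllable (single consonants are always licit onsets).
Between /i/ (V2) and /o/ (V3): /dm/ splits as /d/ + /m/ (/m/ is the longest suffix that is a licit onset).
Between /o/ (V3) and /c/ (V4): just /j/ — single C goes to the following onset.
Putting it together: bc.jid.mo.jc.
Mapping each syllable to C/V: /bc/ → CV, /jid/ → CVC, /mo/ → CV, /jc/ → CV.

CV.CVC.CV.CV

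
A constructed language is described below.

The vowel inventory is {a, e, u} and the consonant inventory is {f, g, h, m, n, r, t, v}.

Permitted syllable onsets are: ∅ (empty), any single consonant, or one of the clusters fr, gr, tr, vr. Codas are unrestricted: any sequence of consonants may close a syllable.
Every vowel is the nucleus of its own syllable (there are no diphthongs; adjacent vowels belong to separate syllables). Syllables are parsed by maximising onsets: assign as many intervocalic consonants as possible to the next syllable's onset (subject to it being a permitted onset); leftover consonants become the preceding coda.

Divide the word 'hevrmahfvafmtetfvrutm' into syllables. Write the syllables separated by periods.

The vowels are e, a, a, e, u — 5 nuclei, so 5 syllables.
Between /e/ (V1) and /a/ (V2): /vrm/ splits as /vr/ + /m/ (/m/ is the longest suffix that is a licit onset).
Between /a/ (V2) and /a/ (V3): /hfv/ splits as /hf/ + /v/ (/v/ is the longest suffix that is a licit onset).
Between /a/ (V3) and /e/ (V4): /fmt/ splits as /fm/ + /t/ (/t/ is the longest suffix that is a licit onset).
Between /e/ (V4) and /u/ (V5): /tfvr/; trying suffixes from longest down, /vr/ is the first permitted one, so coda /tf/ | onset /vr/.

hevr.mahf.vafm.tetf.vrutm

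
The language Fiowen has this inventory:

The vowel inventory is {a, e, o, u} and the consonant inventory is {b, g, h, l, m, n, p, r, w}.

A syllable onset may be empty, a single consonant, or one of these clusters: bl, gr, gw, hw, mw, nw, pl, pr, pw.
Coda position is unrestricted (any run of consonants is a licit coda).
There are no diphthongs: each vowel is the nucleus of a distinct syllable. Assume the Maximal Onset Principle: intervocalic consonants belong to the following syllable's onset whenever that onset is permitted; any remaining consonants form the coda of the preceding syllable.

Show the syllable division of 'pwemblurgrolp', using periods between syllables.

The vowels are e, u, o — 3 nuclei, so 3 syllables.
Between /e/ (V1) and /u/ (V2): /mbl/ splits as /m/ + /bl/ (/bl/ is the longest suffix that is a licit onset).
Between /u/ (V2) and /o/ (V3): cluster /rgr/ — the longest permitted-onset suffix is /gr/; onset = /gr/, preceding coda = /r/.

pwem.blur.grolp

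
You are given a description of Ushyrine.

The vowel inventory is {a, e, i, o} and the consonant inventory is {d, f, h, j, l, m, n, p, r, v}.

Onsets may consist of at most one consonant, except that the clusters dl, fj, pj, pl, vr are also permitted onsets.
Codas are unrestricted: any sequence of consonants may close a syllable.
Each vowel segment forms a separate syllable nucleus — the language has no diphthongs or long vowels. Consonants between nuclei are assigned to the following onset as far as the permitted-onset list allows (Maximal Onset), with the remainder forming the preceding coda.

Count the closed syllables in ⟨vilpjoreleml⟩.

Vowels present: i, o, e, e; each is a nucleus, giving 4 syllables.
V1 /i/ – V2 /o/: /lpj/ — longest licit onset from the right is /pj/, leaving /l/ as coda.
V2 /o/ – V3 /e/: just /r/ — single C goes to the following onset.
V3 /e/ – V4 /e/: /l/ is a single consonant, so it becomes the next onset.
Putting it together: vil.pjo.re.leml.
Classifying each syllable: /vil/ (closed), /pjo/ (open), /re/ (open), /leml/ (closed).
Closed syllables: 2.

2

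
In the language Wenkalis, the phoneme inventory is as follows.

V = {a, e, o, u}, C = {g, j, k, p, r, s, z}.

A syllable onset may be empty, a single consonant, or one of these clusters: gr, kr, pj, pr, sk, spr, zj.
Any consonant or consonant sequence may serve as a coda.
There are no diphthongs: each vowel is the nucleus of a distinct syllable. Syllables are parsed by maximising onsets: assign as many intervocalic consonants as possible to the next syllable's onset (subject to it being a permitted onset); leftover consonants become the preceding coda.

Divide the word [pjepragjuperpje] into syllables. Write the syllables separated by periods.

The vowels are e, a, u, e, e — 5 nuclei, so 5 syllables.
/e…a/ gap (V1→V2): /pr/ — entire cluster is a permitted onset → onset /pr/, coda ∅.
/a…u/ gap (V2→V3): /gj/; trying suffixes from longest down, /j/ is the first permitted one, so coda /g/ | onset /j/.
/u…e/ gap (V3→V4): /p/ → onset of the next syllable (single consonants are always licit onsets).
/e…e/ gap (V4→V5): /rpj/; trying suffixes from longest down, /pj/ is the first permitted one, so coda /r/ | onset /pj/.

pje.prag.ju.per.pje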